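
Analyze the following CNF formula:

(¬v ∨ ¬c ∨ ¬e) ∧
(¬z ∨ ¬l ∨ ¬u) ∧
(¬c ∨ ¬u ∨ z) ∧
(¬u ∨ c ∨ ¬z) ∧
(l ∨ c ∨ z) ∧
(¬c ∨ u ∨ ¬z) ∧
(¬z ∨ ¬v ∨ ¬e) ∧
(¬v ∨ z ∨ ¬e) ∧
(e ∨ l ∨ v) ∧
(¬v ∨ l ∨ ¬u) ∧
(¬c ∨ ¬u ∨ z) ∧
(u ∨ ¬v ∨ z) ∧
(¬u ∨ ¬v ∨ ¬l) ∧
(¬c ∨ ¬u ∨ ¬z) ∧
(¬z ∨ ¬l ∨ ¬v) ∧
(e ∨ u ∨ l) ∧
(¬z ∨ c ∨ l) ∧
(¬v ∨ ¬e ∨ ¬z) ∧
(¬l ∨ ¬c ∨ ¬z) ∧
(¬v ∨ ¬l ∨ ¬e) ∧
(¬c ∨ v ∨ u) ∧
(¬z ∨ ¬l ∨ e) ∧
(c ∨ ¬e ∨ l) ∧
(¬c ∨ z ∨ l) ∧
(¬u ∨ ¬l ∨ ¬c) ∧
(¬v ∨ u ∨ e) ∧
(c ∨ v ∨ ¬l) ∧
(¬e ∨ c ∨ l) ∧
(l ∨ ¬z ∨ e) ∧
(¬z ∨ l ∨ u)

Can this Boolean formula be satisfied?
No

No, the formula is not satisfiable.

No assignment of truth values to the variables can make all 30 clauses true simultaneously.

The formula is UNSAT (unsatisfiable).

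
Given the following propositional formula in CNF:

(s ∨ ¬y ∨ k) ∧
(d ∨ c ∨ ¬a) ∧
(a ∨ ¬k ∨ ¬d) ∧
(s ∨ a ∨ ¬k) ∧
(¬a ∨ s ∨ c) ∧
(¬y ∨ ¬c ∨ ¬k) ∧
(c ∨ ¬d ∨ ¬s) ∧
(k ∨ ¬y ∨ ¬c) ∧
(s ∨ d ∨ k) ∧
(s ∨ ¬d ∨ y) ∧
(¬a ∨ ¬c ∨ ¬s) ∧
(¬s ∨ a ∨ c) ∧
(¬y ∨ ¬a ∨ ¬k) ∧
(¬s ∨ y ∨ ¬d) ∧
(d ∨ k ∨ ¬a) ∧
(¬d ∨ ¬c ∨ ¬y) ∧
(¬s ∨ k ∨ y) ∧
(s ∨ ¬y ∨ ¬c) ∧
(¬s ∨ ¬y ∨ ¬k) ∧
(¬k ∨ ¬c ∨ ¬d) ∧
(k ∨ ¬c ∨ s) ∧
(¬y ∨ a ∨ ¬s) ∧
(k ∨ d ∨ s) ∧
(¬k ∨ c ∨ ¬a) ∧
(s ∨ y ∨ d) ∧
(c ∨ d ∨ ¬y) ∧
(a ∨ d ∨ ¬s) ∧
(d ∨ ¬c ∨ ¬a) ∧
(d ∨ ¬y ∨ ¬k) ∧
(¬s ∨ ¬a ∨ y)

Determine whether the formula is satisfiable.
No

No, the formula is not satisfiable.

No assignment of truth values to the variables can make all 30 clauses true simultaneously.

The formula is UNSAT (unsatisfiable).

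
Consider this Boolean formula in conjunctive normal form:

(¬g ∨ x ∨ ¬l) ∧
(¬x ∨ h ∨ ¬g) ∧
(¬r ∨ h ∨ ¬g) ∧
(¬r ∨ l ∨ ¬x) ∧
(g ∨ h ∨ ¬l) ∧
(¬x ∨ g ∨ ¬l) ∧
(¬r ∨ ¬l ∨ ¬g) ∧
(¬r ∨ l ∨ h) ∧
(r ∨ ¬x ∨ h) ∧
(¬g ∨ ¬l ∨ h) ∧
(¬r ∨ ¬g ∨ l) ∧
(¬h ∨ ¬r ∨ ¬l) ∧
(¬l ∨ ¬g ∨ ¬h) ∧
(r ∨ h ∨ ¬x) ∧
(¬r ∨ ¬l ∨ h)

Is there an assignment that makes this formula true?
Yes

Yes, the formula is satisfiable.

One satisfying assignment is: x=False, l=False, h=False, r=False, g=False

Verification: With this assignment, all 15 clauses evaluate to true.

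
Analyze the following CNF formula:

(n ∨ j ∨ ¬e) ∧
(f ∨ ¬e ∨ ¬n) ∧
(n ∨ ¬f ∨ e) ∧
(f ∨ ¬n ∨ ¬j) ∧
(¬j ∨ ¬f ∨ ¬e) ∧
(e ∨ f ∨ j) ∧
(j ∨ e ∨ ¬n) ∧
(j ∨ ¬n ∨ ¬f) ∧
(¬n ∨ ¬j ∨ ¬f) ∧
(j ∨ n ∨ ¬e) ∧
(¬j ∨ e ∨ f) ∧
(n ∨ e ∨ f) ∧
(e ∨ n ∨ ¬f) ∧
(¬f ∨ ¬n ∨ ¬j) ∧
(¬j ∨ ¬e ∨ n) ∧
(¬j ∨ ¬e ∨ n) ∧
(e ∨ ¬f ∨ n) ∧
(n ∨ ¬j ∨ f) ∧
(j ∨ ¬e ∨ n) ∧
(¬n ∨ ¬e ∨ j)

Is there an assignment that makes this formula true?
No

No, the formula is not satisfiable.

No assignment of truth values to the variables can make all 20 clauses true simultaneously.

The formula is UNSAT (unsatisfiable).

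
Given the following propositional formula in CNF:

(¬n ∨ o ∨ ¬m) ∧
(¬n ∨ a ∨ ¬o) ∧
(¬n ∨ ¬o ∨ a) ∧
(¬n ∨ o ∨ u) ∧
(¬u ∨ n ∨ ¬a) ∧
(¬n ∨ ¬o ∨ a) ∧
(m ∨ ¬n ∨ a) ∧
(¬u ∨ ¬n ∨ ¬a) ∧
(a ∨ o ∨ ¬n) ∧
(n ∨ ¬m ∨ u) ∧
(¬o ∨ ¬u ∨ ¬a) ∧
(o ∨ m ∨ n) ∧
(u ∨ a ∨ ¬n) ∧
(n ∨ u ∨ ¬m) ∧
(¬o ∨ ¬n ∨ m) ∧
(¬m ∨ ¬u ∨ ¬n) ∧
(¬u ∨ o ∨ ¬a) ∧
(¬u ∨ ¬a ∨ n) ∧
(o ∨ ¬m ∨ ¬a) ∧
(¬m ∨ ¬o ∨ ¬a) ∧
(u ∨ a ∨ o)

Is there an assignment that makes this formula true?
Yes

Yes, the formula is satisfiable.

One satisfying assignment is: o=False, m=True, a=False, n=False, u=True

Verification: With this assignment, all 21 clauses evaluate to true.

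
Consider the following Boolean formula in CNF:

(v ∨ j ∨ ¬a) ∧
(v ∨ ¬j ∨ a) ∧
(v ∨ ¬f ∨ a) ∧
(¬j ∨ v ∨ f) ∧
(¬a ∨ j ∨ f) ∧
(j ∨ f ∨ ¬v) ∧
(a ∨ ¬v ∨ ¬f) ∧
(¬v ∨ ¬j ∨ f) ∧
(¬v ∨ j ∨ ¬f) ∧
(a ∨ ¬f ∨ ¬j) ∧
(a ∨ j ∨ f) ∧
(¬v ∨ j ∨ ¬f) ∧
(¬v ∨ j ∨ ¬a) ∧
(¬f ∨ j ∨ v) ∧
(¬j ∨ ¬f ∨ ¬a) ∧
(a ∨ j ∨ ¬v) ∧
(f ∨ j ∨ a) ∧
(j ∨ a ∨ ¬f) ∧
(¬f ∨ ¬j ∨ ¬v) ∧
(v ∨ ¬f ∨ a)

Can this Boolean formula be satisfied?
No

No, the formula is not satisfiable.

No assignment of truth values to the variables can make all 20 clauses true simultaneously.

The formula is UNSAT (unsatisfiable).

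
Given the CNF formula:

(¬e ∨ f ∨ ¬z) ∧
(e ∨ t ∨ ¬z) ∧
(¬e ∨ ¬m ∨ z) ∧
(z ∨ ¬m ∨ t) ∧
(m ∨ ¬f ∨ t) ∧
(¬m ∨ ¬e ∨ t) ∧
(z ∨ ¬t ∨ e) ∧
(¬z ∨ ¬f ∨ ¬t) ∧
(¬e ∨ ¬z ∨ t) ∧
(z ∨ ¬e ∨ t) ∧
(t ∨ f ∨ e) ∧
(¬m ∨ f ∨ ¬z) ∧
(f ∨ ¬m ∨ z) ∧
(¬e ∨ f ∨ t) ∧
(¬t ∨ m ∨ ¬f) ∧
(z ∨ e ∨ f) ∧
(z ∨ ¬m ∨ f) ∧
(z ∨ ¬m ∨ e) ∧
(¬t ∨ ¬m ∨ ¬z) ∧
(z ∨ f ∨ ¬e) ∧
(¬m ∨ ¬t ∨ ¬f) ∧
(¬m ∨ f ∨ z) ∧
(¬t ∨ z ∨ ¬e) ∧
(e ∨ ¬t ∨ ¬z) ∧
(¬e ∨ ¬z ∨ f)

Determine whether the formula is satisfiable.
No

No, the formula is not satisfiable.

No assignment of truth values to the variables can make all 25 clauses true simultaneously.

The formula is UNSAT (unsatisfiable).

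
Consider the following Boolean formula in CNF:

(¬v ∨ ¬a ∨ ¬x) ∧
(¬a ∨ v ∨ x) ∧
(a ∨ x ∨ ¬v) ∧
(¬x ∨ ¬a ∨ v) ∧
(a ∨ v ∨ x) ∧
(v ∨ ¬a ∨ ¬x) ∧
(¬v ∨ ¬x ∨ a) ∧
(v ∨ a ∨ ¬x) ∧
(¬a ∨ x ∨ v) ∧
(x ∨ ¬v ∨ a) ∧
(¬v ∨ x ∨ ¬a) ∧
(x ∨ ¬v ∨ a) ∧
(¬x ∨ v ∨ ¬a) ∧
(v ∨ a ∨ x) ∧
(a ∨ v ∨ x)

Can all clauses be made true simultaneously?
No

No, the formula is not satisfiable.

No assignment of truth values to the variables can make all 15 clauses true simultaneously.

The formula is UNSAT (unsatisfiable).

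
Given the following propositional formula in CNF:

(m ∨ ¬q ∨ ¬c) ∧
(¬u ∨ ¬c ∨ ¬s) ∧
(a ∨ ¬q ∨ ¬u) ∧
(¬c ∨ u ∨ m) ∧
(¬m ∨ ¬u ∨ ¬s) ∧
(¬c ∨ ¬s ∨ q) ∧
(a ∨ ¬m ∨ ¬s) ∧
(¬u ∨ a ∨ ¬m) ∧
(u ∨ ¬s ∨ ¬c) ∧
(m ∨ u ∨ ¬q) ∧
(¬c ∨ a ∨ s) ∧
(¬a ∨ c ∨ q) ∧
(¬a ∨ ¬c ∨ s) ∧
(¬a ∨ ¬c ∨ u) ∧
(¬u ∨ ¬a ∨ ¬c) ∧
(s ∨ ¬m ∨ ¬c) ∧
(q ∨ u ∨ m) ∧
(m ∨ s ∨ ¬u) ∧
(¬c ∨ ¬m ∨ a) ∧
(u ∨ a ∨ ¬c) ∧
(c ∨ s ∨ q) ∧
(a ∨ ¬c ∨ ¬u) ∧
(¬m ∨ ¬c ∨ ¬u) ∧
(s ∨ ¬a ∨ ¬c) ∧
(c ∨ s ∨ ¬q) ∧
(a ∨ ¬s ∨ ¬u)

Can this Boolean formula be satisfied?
Yes

Yes, the formula is satisfiable.

One satisfying assignment is: a=True, c=False, q=True, s=True, u=False, m=True

Verification: With this assignment, all 26 clauses evaluate to true.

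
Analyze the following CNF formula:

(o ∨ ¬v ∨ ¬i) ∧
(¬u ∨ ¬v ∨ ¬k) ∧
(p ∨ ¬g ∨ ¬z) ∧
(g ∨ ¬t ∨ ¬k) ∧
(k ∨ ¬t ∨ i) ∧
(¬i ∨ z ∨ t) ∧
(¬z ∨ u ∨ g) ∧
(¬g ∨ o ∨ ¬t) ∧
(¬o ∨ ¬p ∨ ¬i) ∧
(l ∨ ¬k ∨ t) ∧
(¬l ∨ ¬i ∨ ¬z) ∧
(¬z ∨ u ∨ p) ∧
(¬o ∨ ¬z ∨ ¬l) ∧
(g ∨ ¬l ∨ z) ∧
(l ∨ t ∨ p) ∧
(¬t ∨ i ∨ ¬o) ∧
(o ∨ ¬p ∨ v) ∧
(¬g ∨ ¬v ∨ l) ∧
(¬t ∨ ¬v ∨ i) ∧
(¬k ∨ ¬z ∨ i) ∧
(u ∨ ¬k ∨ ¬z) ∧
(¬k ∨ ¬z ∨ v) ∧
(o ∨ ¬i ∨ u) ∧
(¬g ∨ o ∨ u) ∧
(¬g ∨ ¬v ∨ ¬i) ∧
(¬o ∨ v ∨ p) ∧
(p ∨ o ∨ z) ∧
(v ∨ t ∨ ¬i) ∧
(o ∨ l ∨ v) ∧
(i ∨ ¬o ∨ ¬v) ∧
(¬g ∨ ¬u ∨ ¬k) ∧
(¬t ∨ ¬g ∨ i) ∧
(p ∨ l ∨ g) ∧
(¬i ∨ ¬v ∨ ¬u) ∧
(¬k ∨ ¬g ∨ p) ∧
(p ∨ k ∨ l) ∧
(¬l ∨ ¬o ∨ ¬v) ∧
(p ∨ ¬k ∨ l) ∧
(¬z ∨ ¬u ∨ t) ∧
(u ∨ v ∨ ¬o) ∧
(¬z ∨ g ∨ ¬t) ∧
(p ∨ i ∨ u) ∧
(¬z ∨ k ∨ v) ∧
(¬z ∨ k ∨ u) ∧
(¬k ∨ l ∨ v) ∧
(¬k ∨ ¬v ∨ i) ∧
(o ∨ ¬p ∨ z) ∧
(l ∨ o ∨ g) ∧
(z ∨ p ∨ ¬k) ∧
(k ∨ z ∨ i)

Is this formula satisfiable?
No

No, the formula is not satisfiable.

No assignment of truth values to the variables can make all 50 clauses true simultaneously.

The formula is UNSAT (unsatisfiable).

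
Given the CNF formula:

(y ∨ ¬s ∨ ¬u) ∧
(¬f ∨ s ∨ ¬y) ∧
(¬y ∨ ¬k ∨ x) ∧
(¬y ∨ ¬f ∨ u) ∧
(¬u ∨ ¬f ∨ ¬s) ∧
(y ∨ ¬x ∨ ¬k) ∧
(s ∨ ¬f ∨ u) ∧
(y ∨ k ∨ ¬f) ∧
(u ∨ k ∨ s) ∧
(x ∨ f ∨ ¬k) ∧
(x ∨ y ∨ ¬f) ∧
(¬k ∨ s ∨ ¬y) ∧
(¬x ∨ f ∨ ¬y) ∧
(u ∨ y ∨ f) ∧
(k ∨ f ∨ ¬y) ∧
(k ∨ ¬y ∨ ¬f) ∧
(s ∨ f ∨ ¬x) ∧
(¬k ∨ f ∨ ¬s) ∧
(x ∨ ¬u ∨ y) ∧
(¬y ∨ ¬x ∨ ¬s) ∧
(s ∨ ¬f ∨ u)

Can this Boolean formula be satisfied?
No

No, the formula is not satisfiable.

No assignment of truth values to the variables can make all 21 clauses true simultaneously.

The formula is UNSAT (unsatisfiable).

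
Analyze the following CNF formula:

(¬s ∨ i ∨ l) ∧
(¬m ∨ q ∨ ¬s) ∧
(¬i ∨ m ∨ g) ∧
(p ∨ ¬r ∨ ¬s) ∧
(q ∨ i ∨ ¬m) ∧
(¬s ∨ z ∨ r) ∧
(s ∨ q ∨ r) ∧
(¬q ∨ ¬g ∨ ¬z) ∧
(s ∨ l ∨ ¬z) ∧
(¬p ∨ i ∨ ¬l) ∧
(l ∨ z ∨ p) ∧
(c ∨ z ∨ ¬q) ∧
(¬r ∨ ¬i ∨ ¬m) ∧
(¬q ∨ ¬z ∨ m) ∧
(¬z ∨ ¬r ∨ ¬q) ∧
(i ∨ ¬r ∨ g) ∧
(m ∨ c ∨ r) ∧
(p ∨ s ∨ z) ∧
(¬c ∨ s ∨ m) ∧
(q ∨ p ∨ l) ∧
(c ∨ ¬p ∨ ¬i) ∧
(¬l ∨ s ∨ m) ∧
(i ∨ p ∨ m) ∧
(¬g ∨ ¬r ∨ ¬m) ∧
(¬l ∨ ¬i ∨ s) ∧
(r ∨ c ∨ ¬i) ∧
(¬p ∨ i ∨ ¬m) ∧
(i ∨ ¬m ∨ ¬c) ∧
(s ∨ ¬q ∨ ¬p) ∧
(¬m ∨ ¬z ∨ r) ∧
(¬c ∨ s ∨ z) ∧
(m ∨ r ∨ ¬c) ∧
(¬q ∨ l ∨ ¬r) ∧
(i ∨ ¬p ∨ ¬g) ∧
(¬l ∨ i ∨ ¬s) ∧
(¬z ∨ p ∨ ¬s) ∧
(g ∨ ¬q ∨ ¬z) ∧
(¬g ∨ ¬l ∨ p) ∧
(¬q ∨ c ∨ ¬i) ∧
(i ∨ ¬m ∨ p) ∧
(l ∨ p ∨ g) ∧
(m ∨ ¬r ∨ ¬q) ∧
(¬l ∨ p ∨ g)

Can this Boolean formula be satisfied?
Yes

Yes, the formula is satisfiable.

One satisfying assignment is: l=True, g=True, r=True, c=True, m=False, z=True, i=True, p=True, s=True, q=False

Verification: With this assignment, all 43 clauses evaluate to true.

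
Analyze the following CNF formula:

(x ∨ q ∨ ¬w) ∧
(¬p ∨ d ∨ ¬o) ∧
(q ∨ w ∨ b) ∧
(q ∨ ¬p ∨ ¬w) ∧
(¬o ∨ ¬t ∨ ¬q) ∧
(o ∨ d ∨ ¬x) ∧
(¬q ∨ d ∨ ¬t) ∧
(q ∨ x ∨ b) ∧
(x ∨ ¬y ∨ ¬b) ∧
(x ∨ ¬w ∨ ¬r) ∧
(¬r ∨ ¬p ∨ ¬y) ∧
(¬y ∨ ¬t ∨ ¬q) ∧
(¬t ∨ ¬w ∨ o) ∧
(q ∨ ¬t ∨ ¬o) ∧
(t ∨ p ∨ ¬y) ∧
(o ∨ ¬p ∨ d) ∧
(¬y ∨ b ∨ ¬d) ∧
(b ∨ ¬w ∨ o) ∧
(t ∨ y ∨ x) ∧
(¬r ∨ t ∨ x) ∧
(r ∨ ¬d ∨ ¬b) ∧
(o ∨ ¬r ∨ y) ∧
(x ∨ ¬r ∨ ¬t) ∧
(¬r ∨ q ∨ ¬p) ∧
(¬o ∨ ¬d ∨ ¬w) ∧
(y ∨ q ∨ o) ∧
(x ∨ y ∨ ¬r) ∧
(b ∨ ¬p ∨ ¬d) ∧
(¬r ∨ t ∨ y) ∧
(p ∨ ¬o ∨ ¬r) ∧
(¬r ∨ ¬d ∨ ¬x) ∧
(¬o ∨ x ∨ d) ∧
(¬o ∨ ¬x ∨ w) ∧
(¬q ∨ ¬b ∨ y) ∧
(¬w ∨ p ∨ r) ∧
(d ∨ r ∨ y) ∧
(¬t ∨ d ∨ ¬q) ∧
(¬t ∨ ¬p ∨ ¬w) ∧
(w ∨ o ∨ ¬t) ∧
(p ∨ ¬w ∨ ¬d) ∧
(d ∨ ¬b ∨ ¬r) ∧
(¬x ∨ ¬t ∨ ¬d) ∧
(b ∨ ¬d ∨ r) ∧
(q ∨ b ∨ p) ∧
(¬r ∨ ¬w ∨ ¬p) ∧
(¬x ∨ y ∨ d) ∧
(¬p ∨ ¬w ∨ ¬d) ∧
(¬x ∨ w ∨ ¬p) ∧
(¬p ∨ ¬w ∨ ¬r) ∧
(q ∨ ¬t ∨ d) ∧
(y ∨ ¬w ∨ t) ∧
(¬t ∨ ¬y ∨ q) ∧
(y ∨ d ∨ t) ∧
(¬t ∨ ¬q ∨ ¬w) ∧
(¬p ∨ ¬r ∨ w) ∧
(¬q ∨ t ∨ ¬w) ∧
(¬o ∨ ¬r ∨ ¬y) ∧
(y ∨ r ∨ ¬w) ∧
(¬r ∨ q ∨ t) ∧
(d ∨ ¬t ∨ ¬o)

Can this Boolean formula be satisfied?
No

No, the formula is not satisfiable.

No assignment of truth values to the variables can make all 60 clauses true simultaneously.

The formula is UNSAT (unsatisfiable).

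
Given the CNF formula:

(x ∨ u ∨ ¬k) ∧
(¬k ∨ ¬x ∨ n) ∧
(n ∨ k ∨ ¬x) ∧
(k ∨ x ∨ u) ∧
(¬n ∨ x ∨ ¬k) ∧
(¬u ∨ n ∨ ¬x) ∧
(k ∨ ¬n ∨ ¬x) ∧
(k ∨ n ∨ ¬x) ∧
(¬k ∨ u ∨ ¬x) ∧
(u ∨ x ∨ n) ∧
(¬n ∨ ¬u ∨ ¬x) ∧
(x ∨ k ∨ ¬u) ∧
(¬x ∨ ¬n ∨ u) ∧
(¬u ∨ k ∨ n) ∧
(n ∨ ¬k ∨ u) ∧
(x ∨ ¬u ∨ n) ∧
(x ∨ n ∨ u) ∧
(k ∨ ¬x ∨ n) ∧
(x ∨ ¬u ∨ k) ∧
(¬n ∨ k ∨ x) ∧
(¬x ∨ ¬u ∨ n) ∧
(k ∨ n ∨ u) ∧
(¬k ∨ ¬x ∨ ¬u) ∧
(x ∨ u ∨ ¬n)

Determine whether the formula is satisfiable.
No

No, the formula is not satisfiable.

No assignment of truth values to the variables can make all 24 clauses true simultaneously.

The formula is UNSAT (unsatisfiable).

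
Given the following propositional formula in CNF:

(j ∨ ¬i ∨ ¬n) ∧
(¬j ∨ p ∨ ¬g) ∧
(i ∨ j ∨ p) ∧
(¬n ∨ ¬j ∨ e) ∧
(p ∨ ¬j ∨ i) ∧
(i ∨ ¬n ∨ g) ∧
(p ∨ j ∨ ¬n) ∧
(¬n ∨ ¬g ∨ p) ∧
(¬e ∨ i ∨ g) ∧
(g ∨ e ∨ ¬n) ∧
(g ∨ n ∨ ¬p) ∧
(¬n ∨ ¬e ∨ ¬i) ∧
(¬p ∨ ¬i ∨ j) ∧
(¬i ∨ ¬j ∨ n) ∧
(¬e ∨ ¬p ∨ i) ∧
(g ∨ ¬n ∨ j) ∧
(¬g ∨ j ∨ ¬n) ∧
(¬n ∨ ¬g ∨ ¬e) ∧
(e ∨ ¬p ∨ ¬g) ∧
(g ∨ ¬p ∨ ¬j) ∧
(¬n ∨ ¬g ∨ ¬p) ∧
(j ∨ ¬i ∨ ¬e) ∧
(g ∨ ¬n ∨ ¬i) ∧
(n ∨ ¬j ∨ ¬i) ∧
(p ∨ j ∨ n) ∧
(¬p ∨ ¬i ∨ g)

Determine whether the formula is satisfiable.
No

No, the formula is not satisfiable.

No assignment of truth values to the variables can make all 26 clauses true simultaneously.

The formula is UNSAT (unsatisfiable).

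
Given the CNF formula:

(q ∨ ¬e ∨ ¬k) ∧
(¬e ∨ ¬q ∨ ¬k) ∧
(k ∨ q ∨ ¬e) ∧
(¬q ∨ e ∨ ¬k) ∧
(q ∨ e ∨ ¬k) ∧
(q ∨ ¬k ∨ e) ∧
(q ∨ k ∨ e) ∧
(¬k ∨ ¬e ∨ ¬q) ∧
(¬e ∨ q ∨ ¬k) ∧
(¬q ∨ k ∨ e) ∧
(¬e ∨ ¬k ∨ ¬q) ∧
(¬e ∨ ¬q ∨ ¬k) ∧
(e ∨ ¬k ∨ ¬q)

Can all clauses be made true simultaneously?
Yes

Yes, the formula is satisfiable.

One satisfying assignment is: e=True, k=False, q=True

Verification: With this assignment, all 13 clauses evaluate to true.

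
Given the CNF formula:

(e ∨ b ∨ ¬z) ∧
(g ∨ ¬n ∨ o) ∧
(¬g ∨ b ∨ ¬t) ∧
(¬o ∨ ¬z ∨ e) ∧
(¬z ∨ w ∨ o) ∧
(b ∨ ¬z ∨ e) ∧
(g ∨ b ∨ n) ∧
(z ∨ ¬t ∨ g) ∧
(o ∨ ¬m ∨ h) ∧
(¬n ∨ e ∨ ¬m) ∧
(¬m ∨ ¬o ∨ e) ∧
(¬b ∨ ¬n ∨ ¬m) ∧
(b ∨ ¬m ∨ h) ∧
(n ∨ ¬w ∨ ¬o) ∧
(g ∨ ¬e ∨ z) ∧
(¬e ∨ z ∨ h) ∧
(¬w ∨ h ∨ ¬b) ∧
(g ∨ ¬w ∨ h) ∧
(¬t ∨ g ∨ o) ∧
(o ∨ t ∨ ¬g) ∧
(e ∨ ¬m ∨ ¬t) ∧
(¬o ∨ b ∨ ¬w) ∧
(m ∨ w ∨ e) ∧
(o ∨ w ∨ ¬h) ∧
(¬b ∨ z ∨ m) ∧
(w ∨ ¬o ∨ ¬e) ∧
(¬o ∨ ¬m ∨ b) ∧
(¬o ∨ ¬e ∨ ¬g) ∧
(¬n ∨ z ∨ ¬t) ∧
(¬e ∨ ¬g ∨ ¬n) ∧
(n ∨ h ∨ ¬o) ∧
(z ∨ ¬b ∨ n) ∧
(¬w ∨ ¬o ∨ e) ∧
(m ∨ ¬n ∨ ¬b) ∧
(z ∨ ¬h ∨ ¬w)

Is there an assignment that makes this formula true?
Yes

Yes, the formula is satisfiable.

One satisfying assignment is: g=False, m=True, b=True, n=False, h=True, w=True, e=False, z=True, t=False, o=False

Verification: With this assignment, all 35 clauses evaluate to true.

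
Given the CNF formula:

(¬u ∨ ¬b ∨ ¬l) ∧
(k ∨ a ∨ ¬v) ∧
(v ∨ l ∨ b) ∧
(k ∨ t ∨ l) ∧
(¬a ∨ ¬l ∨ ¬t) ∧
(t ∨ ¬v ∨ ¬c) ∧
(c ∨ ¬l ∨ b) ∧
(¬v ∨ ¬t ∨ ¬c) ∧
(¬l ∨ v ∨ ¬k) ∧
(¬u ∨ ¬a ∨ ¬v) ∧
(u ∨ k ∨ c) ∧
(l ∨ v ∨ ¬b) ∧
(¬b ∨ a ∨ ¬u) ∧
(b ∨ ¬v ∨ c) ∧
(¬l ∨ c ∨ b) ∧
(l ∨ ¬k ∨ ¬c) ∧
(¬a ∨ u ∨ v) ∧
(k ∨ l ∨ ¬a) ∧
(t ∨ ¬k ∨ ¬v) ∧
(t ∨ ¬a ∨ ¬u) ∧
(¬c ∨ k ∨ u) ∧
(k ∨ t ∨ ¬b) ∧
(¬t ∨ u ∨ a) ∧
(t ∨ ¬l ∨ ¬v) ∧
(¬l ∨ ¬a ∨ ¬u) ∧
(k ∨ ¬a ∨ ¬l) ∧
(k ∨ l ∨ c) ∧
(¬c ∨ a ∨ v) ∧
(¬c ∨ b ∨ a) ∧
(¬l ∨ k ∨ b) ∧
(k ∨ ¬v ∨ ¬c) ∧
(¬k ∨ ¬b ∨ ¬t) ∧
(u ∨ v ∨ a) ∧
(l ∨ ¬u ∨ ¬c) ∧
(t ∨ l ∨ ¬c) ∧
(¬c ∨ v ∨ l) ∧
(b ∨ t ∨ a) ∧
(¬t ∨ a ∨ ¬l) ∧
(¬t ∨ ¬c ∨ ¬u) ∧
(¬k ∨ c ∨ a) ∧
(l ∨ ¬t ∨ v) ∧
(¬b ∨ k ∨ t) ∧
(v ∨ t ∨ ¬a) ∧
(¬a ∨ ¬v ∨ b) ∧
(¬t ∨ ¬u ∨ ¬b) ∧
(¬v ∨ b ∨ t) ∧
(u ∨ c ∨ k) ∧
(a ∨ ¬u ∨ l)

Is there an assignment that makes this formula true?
No

No, the formula is not satisfiable.

No assignment of truth values to the variables can make all 48 clauses true simultaneously.

The formula is UNSAT (unsatisfiable).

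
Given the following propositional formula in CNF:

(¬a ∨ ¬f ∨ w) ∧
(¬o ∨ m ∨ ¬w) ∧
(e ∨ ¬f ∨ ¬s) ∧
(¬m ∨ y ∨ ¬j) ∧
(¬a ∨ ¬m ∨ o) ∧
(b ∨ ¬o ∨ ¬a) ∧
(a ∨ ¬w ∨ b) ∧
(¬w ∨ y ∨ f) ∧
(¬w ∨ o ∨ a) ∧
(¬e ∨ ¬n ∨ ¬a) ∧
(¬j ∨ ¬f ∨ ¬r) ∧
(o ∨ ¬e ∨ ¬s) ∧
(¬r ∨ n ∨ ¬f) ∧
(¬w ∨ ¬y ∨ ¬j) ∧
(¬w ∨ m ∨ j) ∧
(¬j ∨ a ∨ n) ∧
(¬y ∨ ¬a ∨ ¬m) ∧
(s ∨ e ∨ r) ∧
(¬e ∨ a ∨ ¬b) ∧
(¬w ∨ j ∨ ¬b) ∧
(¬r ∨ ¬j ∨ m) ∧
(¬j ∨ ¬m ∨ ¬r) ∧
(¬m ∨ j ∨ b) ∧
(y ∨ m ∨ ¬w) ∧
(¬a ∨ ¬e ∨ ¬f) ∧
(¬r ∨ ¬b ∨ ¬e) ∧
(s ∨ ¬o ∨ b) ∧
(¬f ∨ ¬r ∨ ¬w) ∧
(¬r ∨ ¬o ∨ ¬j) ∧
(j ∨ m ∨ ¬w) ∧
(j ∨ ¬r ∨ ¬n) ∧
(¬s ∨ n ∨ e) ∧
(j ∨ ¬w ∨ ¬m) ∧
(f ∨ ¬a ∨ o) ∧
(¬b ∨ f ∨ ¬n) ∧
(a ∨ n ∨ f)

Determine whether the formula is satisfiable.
Yes

Yes, the formula is satisfiable.

One satisfying assignment is: r=False, y=False, e=True, m=False, f=True, w=False, a=False, b=False, s=False, j=False, o=False, n=False

Verification: With this assignment, all 36 clauses evaluate to true.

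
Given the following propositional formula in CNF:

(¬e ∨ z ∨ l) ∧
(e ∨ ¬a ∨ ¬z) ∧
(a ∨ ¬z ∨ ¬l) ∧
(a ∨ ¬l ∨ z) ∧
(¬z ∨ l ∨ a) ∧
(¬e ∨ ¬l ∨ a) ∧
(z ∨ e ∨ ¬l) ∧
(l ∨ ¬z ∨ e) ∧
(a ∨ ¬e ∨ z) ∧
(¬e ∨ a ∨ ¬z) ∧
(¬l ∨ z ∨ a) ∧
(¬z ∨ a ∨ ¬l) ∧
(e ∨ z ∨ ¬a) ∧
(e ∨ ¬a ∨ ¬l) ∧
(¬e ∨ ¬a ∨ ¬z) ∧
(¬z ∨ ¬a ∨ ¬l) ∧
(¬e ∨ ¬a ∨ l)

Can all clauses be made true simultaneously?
Yes

Yes, the formula is satisfiable.

One satisfying assignment is: z=False, l=False, e=False, a=False

Verification: With this assignment, all 17 clauses evaluate to true.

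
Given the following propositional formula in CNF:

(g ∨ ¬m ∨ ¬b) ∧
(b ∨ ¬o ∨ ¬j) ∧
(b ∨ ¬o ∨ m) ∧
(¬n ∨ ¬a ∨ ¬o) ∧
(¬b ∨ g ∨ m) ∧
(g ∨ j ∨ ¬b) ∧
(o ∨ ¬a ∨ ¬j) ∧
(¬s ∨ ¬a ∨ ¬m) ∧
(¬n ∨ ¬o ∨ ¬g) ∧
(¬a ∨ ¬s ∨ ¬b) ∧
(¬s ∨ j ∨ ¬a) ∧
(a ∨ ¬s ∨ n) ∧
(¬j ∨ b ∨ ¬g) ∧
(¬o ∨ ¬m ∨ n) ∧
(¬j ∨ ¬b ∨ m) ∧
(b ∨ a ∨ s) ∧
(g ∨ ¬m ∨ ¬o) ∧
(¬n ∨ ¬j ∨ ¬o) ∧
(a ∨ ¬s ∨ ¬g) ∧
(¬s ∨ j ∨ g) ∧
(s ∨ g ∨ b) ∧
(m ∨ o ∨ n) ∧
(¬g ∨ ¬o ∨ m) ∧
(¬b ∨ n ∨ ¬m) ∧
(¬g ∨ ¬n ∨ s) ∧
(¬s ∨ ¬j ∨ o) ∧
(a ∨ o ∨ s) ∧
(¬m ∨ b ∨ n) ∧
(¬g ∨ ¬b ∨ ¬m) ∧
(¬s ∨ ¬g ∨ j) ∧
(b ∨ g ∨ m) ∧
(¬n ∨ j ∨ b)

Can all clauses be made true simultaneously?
No

No, the formula is not satisfiable.

No assignment of truth values to the variables can make all 32 clauses true simultaneously.

The formula is UNSAT (unsatisfiable).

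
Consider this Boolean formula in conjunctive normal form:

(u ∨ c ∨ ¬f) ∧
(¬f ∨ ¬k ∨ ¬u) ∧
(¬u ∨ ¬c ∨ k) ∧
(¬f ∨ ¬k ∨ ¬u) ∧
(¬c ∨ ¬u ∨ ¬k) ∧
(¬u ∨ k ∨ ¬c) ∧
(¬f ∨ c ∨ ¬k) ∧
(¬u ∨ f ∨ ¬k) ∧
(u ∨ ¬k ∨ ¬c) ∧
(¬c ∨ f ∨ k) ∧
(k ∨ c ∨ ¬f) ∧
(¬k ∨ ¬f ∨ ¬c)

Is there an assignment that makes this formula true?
Yes

Yes, the formula is satisfiable.

One satisfying assignment is: k=False, f=False, u=False, c=False

Verification: With this assignment, all 12 clauses evaluate to true.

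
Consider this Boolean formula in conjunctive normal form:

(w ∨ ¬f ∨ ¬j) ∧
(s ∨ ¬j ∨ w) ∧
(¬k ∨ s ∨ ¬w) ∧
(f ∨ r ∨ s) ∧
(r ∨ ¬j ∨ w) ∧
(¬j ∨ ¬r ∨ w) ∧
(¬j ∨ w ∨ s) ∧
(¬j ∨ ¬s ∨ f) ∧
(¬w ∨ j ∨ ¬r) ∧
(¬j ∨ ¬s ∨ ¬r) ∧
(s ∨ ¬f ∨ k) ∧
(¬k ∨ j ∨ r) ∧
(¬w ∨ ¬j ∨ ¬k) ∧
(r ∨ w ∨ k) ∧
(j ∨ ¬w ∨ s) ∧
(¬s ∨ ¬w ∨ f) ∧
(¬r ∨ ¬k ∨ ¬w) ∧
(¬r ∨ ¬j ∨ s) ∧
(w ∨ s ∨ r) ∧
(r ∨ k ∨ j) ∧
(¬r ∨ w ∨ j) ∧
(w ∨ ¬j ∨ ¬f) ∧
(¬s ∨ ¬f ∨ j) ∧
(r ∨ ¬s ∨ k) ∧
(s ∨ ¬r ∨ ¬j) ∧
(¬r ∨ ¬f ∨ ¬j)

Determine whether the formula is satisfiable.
No

No, the formula is not satisfiable.

No assignment of truth values to the variables can make all 26 clauses true simultaneously.

The formula is UNSAT (unsatisfiable).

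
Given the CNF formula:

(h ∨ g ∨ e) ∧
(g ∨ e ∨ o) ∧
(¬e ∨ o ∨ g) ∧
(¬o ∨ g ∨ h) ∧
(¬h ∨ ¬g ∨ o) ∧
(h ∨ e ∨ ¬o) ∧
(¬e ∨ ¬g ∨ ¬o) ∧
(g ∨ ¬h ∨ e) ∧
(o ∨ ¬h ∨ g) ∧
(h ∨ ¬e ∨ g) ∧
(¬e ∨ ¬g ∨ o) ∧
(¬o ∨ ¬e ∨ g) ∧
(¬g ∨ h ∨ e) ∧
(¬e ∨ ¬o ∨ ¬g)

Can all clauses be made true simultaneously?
Yes

Yes, the formula is satisfiable.

One satisfying assignment is: o=True, g=True, e=False, h=True

Verification: With this assignment, all 14 clauses evaluate to true.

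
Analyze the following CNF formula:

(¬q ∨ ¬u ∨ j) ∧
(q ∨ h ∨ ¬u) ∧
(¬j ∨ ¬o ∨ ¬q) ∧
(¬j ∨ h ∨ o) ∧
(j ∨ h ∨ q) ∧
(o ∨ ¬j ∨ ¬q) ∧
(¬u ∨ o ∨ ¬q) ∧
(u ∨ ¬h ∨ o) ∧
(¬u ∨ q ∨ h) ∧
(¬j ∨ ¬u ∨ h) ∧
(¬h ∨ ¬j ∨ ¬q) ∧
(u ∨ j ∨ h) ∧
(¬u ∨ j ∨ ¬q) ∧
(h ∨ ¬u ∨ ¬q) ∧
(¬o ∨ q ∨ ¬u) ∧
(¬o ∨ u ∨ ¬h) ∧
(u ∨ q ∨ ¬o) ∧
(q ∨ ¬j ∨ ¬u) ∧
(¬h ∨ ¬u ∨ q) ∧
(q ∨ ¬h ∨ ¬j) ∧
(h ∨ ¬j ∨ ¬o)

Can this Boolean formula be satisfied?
No

No, the formula is not satisfiable.

No assignment of truth values to the variables can make all 21 clauses true simultaneously.

The formula is UNSAT (unsatisfiable).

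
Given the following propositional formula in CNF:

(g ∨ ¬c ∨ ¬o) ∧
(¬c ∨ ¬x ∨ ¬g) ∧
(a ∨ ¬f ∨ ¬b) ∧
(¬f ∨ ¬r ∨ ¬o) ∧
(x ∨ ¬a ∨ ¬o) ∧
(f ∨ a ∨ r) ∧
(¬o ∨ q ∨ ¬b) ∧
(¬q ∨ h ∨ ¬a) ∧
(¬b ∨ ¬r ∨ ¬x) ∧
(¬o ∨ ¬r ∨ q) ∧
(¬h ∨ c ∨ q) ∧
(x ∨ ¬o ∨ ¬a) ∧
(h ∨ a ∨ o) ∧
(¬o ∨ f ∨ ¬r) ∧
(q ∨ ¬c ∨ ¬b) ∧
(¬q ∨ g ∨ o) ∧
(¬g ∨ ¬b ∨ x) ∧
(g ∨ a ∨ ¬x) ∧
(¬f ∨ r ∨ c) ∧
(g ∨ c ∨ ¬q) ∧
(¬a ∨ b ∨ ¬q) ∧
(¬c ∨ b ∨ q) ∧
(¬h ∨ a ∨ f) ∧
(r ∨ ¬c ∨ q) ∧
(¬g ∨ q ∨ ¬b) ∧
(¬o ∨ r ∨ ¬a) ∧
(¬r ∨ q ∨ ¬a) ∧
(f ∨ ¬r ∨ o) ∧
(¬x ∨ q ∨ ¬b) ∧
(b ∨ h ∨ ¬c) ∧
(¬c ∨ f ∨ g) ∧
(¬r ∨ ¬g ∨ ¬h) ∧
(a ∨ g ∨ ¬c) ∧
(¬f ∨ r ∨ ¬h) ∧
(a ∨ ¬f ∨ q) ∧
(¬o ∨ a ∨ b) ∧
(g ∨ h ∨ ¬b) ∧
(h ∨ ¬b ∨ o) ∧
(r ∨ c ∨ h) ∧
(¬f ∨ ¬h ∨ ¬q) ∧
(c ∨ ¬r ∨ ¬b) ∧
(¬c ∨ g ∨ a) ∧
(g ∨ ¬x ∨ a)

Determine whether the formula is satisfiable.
Yes

Yes, the formula is satisfiable.

One satisfying assignment is: x=True, o=False, r=False, h=True, a=True, f=False, c=False, b=True, g=True, q=True

Verification: With this assignment, all 43 clauses evaluate to true.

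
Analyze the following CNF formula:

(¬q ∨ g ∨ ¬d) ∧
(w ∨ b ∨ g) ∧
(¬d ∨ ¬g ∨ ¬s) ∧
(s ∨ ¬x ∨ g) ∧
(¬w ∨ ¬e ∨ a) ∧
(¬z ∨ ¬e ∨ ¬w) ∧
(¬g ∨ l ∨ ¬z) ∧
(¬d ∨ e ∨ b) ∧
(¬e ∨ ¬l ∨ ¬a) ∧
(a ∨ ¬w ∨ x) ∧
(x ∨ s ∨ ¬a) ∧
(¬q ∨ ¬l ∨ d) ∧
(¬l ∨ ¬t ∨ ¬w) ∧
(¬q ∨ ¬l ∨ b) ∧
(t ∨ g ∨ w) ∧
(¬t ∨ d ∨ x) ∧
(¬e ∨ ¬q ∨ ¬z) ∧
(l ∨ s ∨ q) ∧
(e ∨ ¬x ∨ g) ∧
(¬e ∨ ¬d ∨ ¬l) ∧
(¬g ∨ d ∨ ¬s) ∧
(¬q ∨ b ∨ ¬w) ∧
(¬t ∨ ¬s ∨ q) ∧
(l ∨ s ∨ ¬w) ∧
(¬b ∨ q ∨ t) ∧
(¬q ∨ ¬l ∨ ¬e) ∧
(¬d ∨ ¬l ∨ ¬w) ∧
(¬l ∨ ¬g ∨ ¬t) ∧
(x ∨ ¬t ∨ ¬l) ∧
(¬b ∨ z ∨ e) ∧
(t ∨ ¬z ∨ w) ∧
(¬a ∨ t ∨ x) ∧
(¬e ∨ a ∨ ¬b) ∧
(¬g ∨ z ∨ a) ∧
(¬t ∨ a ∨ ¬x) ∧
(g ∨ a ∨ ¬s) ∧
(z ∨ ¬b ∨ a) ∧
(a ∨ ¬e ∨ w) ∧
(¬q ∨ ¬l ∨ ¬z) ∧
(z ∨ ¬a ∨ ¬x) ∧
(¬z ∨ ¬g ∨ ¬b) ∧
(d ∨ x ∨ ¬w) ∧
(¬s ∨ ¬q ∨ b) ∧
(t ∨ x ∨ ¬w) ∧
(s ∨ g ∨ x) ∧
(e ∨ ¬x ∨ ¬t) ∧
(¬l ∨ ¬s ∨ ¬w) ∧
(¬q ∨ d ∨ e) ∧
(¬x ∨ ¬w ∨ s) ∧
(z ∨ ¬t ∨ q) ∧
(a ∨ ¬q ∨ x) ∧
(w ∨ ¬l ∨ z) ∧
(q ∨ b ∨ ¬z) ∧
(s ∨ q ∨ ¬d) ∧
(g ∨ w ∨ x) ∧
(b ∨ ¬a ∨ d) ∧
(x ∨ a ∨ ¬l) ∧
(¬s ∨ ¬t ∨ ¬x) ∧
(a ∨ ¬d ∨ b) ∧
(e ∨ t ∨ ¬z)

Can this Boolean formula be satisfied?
No

No, the formula is not satisfiable.

No assignment of truth values to the variables can make all 60 clauses true simultaneously.

The formula is UNSAT (unsatisfiable).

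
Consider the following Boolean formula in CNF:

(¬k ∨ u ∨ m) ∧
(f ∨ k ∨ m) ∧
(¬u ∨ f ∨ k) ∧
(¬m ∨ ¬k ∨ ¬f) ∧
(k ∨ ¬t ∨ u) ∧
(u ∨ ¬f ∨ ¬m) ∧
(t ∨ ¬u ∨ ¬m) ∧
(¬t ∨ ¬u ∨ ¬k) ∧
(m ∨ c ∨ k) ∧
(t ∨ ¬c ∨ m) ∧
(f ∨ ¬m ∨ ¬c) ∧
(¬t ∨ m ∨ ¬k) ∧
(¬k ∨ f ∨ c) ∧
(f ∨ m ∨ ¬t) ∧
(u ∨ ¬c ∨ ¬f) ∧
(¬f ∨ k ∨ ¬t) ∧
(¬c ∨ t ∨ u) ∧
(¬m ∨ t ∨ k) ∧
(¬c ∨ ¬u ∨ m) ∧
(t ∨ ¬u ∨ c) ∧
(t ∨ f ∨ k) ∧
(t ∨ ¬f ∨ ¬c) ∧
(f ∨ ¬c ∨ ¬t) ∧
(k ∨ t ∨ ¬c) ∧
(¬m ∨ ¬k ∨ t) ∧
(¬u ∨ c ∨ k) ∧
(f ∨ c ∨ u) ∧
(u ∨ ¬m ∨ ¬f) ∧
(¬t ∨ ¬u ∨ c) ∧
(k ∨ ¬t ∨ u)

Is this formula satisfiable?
No

No, the formula is not satisfiable.

No assignment of truth values to the variables can make all 30 clauses true simultaneously.

The formula is UNSAT (unsatisfiable).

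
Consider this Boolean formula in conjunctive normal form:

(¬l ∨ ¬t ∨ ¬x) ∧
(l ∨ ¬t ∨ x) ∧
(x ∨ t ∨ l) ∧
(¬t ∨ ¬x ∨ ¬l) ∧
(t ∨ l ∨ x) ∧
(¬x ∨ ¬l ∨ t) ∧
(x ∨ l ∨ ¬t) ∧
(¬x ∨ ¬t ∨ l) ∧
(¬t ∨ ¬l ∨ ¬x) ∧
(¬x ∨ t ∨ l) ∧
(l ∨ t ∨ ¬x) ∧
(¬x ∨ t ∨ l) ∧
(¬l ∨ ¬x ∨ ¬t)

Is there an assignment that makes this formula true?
Yes

Yes, the formula is satisfiable.

One satisfying assignment is: t=False, l=True, x=False

Verification: With this assignment, all 13 clauses evaluate to true.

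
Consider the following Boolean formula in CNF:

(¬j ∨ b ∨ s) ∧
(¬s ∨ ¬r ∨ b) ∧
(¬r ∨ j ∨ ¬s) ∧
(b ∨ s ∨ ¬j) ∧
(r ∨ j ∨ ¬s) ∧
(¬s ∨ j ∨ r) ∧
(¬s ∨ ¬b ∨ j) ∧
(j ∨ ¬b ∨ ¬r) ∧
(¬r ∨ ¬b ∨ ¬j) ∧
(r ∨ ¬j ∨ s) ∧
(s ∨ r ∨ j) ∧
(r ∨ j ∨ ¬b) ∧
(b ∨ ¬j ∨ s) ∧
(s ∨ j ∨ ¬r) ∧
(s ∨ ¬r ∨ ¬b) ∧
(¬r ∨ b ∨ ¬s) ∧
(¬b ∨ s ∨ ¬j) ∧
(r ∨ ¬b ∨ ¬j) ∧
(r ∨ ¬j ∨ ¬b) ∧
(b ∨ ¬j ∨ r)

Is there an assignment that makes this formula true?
No

No, the formula is not satisfiable.

No assignment of truth values to the variables can make all 20 clauses true simultaneously.

The formula is UNSAT (unsatisfiable).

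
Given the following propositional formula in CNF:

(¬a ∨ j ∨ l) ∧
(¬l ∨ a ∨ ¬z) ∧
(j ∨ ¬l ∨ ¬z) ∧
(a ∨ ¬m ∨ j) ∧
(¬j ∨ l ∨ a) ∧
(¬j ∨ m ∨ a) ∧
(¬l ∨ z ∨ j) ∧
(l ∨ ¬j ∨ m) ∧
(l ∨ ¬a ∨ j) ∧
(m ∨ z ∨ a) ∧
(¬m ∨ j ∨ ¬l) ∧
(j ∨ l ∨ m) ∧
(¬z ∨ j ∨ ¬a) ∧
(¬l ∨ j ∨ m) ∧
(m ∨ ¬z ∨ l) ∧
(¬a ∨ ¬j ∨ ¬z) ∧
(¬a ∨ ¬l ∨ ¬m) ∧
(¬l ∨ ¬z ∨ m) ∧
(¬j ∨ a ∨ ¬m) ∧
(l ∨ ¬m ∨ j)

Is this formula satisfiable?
Yes

Yes, the formula is satisfiable.

One satisfying assignment is: a=True, l=True, j=True, m=False, z=False

Verification: With this assignment, all 20 clauses evaluate to true.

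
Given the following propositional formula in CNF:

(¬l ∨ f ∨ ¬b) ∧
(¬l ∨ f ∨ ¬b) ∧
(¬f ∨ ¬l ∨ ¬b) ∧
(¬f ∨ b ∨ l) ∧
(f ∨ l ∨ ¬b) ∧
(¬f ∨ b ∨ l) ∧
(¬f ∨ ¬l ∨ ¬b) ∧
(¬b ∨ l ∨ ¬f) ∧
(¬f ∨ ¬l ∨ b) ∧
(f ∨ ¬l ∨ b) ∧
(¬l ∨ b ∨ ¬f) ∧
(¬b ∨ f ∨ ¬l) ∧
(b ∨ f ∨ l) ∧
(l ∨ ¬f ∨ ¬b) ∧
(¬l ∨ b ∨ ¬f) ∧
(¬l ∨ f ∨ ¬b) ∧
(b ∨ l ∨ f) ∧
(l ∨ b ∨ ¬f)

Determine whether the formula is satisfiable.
No

No, the formula is not satisfiable.

No assignment of truth values to the variables can make all 18 clauses true simultaneously.

The formula is UNSAT (unsatisfiable).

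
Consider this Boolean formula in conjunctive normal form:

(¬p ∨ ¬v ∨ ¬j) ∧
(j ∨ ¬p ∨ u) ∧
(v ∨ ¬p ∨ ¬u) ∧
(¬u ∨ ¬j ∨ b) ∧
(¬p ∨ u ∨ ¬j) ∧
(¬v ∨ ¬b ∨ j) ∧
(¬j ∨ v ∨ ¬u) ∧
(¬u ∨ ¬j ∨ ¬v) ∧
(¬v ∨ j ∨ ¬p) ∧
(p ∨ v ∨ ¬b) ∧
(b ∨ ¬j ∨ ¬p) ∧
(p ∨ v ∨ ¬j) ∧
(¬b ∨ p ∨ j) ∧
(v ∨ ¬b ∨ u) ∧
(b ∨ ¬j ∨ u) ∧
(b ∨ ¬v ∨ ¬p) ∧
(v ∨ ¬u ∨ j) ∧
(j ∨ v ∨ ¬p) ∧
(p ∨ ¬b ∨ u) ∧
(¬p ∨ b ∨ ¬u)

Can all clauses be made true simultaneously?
Yes

Yes, the formula is satisfiable.

One satisfying assignment is: p=False, u=False, b=False, j=False, v=False

Verification: With this assignment, all 20 clauses evaluate to true.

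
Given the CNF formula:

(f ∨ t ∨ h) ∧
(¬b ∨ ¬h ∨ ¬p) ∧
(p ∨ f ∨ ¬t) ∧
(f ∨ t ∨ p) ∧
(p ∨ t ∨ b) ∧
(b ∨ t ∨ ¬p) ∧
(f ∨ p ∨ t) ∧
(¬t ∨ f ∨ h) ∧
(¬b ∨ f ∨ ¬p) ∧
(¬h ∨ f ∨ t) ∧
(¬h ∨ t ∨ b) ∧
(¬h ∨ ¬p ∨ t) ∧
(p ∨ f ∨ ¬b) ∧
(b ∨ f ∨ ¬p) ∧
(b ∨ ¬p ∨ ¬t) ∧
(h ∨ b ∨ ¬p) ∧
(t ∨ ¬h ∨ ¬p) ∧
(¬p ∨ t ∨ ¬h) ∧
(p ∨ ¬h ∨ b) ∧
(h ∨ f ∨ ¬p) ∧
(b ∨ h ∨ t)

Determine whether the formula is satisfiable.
Yes

Yes, the formula is satisfiable.

One satisfying assignment is: p=False, t=False, b=True, h=False, f=True

Verification: With this assignment, all 21 clauses evaluate to true.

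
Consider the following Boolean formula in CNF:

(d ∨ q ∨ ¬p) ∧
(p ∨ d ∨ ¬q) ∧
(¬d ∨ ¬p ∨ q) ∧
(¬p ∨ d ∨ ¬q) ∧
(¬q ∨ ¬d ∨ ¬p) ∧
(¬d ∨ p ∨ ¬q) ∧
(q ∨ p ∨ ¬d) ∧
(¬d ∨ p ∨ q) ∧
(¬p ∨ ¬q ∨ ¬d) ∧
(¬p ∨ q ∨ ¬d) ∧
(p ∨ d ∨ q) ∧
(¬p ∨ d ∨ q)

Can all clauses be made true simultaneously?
No

No, the formula is not satisfiable.

No assignment of truth values to the variables can make all 12 clauses true simultaneously.

The formula is UNSAT (unsatisfiable).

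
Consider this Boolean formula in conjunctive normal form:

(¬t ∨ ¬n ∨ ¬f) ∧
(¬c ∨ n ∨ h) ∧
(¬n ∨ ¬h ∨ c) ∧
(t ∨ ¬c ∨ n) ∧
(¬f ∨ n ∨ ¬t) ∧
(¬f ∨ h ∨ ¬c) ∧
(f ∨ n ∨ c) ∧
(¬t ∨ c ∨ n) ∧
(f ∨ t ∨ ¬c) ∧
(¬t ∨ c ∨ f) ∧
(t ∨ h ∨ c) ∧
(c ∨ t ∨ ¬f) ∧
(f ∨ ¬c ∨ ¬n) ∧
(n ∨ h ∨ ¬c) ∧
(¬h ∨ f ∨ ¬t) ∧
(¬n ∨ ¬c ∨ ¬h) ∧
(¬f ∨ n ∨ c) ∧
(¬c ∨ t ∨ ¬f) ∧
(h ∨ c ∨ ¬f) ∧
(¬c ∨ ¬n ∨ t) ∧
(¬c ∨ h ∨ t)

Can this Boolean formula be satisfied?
No

No, the formula is not satisfiable.

No assignment of truth values to the variables can make all 21 clauses true simultaneously.

The formula is UNSAT (unsatisfiable).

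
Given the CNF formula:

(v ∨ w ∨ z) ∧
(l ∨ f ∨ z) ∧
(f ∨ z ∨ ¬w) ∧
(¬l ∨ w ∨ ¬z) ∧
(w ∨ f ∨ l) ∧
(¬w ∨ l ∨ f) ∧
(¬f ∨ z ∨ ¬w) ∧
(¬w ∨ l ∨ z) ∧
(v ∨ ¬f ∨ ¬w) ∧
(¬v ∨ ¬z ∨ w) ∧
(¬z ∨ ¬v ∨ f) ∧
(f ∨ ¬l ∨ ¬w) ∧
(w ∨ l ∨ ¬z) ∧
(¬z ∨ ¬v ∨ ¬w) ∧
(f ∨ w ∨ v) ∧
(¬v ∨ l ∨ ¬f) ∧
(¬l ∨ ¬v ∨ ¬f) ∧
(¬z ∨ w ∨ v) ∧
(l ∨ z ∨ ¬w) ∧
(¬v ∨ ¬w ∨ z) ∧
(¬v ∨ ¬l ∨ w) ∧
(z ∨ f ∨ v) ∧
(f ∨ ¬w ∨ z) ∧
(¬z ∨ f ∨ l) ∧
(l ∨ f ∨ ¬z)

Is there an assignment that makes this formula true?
No

No, the formula is not satisfiable.

No assignment of truth values to the variables can make all 25 clauses true simultaneously.

The formula is UNSAT (unsatisfiable).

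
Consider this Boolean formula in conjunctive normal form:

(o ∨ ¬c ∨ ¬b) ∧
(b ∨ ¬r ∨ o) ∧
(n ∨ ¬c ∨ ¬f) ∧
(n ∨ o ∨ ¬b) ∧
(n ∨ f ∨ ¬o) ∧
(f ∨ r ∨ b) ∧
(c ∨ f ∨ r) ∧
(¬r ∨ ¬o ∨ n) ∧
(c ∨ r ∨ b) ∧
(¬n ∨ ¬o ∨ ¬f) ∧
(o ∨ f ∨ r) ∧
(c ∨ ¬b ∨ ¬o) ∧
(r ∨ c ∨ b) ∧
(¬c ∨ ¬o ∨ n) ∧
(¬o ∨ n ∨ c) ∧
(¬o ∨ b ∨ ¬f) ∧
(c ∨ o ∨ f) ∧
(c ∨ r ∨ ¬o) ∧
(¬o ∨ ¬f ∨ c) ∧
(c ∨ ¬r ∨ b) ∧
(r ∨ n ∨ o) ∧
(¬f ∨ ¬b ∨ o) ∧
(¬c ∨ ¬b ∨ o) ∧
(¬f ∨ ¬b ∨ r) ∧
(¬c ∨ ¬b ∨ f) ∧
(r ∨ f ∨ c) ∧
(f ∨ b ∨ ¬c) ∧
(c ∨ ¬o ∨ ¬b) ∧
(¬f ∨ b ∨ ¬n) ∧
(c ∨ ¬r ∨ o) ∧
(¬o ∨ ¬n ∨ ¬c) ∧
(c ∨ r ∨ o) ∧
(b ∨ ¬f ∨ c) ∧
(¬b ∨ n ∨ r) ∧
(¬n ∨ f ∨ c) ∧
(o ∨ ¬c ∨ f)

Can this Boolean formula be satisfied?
No

No, the formula is not satisfiable.

No assignment of truth values to the variables can make all 36 clauses true simultaneously.

The formula is UNSAT (unsatisfiable).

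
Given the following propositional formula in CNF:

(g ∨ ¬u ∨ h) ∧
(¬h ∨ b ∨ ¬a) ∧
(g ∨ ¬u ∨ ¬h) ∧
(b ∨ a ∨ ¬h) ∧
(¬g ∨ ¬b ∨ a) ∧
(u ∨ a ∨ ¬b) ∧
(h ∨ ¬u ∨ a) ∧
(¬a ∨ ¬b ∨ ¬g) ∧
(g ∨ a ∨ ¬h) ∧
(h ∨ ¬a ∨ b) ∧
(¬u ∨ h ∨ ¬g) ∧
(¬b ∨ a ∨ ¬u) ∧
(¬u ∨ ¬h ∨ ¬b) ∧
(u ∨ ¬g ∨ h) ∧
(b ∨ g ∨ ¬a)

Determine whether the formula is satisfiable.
Yes

Yes, the formula is satisfiable.

One satisfying assignment is: b=False, u=False, a=False, g=False, h=False

Verification: With this assignment, all 15 clauses evaluate to true.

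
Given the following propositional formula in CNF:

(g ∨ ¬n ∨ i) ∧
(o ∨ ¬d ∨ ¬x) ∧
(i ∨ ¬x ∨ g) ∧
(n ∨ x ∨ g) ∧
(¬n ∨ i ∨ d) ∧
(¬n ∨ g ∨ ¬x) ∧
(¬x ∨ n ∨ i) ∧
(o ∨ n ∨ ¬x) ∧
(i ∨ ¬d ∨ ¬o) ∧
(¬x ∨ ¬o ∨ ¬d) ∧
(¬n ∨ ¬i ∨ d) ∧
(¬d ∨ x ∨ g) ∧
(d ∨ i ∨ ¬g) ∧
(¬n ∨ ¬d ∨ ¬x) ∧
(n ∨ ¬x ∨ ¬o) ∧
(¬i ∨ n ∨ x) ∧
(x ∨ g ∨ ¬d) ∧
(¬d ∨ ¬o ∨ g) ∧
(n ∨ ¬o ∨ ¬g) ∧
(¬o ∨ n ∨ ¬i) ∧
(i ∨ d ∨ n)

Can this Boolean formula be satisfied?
Yes

Yes, the formula is satisfiable.

One satisfying assignment is: o=False, i=False, n=False, g=True, d=True, x=False

Verification: With this assignment, all 21 clauses evaluate to true.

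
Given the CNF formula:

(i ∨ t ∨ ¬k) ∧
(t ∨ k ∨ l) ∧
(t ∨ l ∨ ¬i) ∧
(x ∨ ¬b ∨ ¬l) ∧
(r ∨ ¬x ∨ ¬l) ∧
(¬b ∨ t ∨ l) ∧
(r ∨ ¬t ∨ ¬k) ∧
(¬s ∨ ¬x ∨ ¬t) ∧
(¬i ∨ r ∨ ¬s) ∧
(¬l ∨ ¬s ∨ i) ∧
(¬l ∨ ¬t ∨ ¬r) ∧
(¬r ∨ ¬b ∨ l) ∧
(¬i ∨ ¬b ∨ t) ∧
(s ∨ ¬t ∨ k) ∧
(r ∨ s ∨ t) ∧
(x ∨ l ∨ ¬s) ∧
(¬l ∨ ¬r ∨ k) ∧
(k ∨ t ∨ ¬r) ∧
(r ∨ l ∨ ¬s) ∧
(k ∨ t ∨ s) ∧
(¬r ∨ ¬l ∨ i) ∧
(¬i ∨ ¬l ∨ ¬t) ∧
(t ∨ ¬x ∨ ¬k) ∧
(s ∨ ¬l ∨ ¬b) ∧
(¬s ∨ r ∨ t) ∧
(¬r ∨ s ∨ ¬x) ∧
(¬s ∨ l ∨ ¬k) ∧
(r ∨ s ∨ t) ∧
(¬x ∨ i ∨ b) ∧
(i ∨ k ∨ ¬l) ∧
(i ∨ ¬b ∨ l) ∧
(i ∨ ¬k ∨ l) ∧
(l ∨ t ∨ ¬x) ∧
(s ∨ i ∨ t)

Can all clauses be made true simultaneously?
Yes

Yes, the formula is satisfiable.

One satisfying assignment is: l=True, k=True, r=True, t=False, b=False, x=False, i=True, s=False

Verification: With this assignment, all 34 clauses evaluate to true.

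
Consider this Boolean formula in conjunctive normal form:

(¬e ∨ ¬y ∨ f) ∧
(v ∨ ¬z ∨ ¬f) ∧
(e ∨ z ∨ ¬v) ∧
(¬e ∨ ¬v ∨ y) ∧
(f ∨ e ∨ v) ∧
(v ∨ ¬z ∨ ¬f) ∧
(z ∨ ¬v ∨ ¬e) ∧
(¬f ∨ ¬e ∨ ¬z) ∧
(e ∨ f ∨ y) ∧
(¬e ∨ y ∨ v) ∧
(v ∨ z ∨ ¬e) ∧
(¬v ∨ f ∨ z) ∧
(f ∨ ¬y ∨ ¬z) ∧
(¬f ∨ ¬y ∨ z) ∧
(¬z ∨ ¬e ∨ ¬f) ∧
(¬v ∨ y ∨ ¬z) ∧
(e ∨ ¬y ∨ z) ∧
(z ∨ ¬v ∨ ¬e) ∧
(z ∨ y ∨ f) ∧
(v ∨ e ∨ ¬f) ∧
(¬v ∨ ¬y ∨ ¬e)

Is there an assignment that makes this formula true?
Yes

Yes, the formula is satisfiable.

One satisfying assignment is: f=True, e=False, y=True, z=True, v=True

Verification: With this assignment, all 21 clauses evaluate to true.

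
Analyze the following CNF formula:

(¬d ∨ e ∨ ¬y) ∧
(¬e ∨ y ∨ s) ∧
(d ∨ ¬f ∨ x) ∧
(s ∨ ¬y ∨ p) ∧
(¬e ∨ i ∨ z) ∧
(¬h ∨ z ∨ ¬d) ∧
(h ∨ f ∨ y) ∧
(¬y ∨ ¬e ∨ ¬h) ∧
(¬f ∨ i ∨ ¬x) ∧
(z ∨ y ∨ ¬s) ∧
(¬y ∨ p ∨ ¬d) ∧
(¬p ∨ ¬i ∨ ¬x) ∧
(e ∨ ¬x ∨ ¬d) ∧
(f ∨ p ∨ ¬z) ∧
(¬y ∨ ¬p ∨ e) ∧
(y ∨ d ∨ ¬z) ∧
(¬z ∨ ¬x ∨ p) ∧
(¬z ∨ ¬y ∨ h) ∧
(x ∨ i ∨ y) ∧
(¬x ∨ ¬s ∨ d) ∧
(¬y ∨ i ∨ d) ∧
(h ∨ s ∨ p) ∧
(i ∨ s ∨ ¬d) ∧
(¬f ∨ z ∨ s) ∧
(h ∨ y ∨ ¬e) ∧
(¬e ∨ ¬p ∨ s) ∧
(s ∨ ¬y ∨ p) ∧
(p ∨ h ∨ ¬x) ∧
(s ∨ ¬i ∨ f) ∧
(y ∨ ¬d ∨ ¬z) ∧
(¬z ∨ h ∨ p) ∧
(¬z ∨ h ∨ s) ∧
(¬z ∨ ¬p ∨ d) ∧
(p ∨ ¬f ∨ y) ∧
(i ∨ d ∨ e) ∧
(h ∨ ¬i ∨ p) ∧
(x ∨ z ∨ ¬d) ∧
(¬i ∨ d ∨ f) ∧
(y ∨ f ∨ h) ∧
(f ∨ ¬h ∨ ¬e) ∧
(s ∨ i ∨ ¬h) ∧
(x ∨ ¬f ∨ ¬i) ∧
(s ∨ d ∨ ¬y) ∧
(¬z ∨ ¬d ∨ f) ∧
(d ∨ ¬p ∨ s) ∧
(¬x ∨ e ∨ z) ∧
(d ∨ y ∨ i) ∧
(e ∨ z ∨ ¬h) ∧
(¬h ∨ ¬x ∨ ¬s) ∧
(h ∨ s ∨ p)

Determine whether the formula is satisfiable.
No

No, the formula is not satisfiable.

No assignment of truth values to the variables can make all 50 clauses true simultaneously.

The formula is UNSAT (unsatisfiable).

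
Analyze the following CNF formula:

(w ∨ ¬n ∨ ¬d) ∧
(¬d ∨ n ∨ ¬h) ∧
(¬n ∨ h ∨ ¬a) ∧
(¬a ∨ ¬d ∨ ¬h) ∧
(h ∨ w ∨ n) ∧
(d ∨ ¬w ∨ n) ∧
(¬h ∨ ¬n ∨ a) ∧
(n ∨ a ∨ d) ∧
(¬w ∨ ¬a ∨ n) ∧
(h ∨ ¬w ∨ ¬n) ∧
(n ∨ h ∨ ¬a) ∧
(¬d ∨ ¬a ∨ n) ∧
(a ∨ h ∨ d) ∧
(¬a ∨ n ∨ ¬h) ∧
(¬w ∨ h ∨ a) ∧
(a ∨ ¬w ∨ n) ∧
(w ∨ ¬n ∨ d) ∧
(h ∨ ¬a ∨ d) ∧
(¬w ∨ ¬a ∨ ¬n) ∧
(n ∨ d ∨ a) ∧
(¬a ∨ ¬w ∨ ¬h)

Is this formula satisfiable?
No

No, the formula is not satisfiable.

No assignment of truth values to the variables can make all 21 clauses true simultaneously.

The formula is UNSAT (unsatisfiable).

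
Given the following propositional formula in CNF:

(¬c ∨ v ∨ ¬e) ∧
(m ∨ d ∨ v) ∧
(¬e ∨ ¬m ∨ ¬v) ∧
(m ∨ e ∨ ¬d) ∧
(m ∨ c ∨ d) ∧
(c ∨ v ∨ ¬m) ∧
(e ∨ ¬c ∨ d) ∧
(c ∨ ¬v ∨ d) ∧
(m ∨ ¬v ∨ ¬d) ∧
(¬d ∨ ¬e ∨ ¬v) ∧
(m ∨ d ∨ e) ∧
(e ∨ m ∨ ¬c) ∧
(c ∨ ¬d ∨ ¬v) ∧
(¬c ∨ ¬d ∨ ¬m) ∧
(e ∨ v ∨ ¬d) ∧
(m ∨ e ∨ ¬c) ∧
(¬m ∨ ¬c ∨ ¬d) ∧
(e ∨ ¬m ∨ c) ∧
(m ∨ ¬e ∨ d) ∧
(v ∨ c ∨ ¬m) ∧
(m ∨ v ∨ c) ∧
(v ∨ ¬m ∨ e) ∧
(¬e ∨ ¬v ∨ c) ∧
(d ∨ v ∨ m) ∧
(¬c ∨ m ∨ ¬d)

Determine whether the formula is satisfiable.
No

No, the formula is not satisfiable.

No assignment of truth values to the variables can make all 25 clauses true simultaneously.

The formula is UNSAT (unsatisfiable).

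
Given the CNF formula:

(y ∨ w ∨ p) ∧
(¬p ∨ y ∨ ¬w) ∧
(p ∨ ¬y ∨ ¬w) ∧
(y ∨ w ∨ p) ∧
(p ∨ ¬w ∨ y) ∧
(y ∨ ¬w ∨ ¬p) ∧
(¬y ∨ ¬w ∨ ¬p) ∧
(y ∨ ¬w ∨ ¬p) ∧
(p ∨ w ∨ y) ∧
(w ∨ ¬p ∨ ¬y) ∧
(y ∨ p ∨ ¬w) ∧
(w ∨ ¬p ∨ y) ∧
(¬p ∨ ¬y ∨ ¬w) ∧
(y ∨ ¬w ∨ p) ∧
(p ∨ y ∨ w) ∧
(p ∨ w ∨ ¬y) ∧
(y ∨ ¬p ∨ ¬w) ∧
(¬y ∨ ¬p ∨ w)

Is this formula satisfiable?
No

No, the formula is not satisfiable.

No assignment of truth values to the variables can make all 18 clauses true simultaneously.

The formula is UNSAT (unsatisfiable).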